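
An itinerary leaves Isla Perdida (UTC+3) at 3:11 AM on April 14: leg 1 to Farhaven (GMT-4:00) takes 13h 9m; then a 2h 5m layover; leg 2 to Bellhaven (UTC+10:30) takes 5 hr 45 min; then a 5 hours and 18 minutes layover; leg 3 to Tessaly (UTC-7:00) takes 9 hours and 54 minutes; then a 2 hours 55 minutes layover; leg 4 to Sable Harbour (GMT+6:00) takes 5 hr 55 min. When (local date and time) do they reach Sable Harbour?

3:12 AM on April 16

Convert departure to UTC: 3:11 AM − 3:00 = 12:11 AM UTC on Apr 14.
Add 13 hours 9 minutes leg 1 → 1:20 PM UTC.
Add 2 hours and 5 minutes layover in Farhaven → 3:25 PM UTC.
Add 5 hours 45 minutes leg 2 → 9:10 PM UTC.
Add 5 hours 18 minutes layover in Bellhaven → 2:28 AM UTC (Apr 15).
Add 9 hours and 54 minutes leg 3 → 12:22 PM UTC.
Add 2 hours and 55 minutes layover in Tessaly → 3:17 PM UTC.
Add 5 hours 55 minutes leg 4 → 9:12 PM UTC.
Sable Harbour is UTC+6:00, so local arrival = 9:12 PM + 6:00 = 3:12 AM on Apr 16.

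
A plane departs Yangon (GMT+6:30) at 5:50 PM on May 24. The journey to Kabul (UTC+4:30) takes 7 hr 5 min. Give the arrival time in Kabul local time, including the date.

10:55 PM on May 24

Convert departure to UTC: 5:50 PM − 6:30 = 11:20 AM UTC on May 24.
Add 7 hours and 5 minutes travel time → 6:25 PM UTC.
Kabul is UTC+4:30, so local arrival = 6:25 PM + 4:30 = 10:55 PM on May 24.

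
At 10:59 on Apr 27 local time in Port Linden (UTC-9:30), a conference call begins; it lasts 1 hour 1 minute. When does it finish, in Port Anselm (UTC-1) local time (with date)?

Convert start to UTC: 10:59 + 9:30 = 20:29 UTC on Apr 27.
Add 1 hour 1 minute duration → 21:30 UTC.
Port Anselm is UTC−1:00, so local end time = 21:30 − 1:00 = 20:30 on Apr 27.

20:30 on April 27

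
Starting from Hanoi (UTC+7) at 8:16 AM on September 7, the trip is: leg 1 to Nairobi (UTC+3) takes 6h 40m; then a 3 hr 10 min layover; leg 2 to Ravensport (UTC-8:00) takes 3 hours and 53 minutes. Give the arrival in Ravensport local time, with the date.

6:59 AM on September 7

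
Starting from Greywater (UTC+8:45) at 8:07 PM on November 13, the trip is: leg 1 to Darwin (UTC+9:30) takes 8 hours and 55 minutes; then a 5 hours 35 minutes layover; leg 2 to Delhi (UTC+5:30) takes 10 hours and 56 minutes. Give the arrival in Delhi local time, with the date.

6:18 PM on Nov 14

Convert departure to UTC: 8:07 PM − 8:45 = 11:22 AM UTC on Nov 13.
Add 8 hours 55 minutes leg 1 → 8:17 PM UTC.
Add 5 hours 35 minutes layover in Darwin → 1:52 AM UTC (Nov 14).
Add 10 hours 56 minutes leg 2 → 12:48 PM UTC.
Delhi is UTC+5:30, so local arrival = 12:48 PM + 5:30 = 6:18 PM on Nov 14.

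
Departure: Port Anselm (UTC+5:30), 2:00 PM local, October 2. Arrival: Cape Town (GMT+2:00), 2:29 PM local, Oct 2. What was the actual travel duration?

3 hours 59 minutes

Cape Town is 3:30 behind Port Anselm.
Clock-face elapsed time (ignoring zones) is 29 minutes.
Actual elapsed = 29 minutes + 3:30 = 3 hours 59 minutes.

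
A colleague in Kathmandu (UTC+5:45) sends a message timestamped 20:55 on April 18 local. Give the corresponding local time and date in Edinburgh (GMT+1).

16:10 on Apr 18

Edinburgh is 4:45 behind Kathmandu.
Shift by the zone difference: 20:55 − 4:45 = 16:10 on Apr 18 in Edinburgh.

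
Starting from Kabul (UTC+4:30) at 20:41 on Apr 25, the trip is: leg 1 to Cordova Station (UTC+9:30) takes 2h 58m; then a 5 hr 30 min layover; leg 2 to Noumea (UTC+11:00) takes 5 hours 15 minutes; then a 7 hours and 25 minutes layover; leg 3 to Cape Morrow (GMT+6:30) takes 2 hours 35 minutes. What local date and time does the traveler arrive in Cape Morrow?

Convert departure to UTC: 20:41 − 4:30 = 16:11 UTC on Apr 25.
Add 2 hours and 58 minutes leg 1 → 19:09 UTC.
Add 5 hours 30 minutes layover in Cordova Station → 00:39 UTC (Apr 26).
Add 5 hours and 15 minutes leg 2 → 05:54 UTC.
Add 7 hours 25 minutes layover in Noumea → 13:19 UTC.
Add 2 hours 35 minutes leg 3 → 15:54 UTC.
Cape Morrow is UTC+6:30, so local arrival = 15:54 + 6:30 = 22:24 on Apr 26.

22:24 on April 26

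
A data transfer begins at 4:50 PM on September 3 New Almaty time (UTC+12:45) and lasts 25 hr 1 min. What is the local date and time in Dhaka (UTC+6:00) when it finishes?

Convert start to UTC: 4:50 PM − 12:45 = 4:05 AM UTC on Sep 3.
Add 25 hours and 1 minute duration → 5:06 AM UTC (Sep 4).
Dhaka is UTC+6:00, so local end time = 5:06 AM + 6:00 = 11:06 AM on Sep 4.

11:06 AM on September 4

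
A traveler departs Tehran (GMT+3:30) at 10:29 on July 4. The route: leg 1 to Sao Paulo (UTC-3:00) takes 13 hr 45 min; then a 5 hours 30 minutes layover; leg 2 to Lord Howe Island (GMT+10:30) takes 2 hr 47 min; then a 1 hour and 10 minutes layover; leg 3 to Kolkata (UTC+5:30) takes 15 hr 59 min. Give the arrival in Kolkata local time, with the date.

03:40 on Jul 6

Convert departure to UTC: 10:29 − 3:30 = 06:59 UTC on Jul 4.
Add 13 hours 45 minutes leg 1 → 20:44 UTC.
Add 5 hours 30 minutes layover in Sao Paulo → 02:14 UTC (Jul 5).
Add 2 hours and 47 minutes leg 2 → 05:01 UTC.
Add 1 hour 10 minutes layover in Lord Howe Island → 06:11 UTC.
Add 15 hours 59 minutes leg 3 → 22:10 UTC.
Kolkata is UTC+5:30, so local arrival = 22:10 + 5:30 = 03:40 on Jul 6.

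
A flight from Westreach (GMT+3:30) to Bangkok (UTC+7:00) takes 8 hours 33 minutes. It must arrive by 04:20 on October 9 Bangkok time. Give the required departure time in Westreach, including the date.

16:17 on October 8

Target arrival in UTC: 04:20 − 7:00 = 21:20 on Oct 8.
Subtract 8 hours 33 minutes → departure 12:47 UTC on Oct 8.
Westreach is UTC+3:30: 12:47 + 3:30 = 16:17 on Oct 8.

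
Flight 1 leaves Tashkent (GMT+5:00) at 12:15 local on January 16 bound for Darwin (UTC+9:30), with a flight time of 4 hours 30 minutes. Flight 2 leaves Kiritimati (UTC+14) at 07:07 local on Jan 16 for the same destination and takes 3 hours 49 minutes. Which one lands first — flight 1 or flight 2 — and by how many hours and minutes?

Flight 1 in UTC: 12:15 − 5:00 = 07:15 on Jan 16.
+4 hours and 30 minutes → arrive 11:45 UTC on Jan 16.
Flight 2 in UTC: 07:07 − 14:00 = 17:07 on Jan 15.
+3 hours and 49 minutes → arrive 20:56 UTC on Jan 15.
Flight 2 lands earlier by 14 hours 49 minutes.

the second, by 14 hours 49 minutes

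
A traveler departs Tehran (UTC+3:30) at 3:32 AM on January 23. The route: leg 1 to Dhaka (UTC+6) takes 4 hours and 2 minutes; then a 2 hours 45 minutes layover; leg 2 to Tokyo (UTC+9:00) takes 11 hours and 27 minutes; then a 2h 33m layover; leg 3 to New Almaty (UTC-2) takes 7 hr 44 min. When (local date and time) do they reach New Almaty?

Convert departure to UTC: 3:32 AM − 3:30 = 12:02 AM UTC on Jan 23.
Add 4 hours and 2 minutes leg 1 → 4:04 AM UTC.
Add 2 hours 45 minutes layover in Dhaka → 6:49 AM UTC.
Add 11 hours and 27 minutes leg 2 → 6:16 PM UTC.
Add 2 hours and 33 minutes layover in Tokyo → 8:49 PM UTC.
Add 7 hours 44 minutes leg 3 → 4:33 AM UTC (Jan 24).
New Almaty is UTC−2:00, so local arrival = 4:33 AM − 2:00 = 2:33 AM on Jan 24.

2:33 AM on January 24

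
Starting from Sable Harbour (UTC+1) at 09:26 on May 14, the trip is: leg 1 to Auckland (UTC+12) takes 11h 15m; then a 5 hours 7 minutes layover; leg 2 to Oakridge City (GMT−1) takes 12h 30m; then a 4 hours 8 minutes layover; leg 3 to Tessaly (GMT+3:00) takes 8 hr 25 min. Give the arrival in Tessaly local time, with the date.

Convert departure to UTC: 09:26 − 1:00 = 08:26 UTC on May 14.
Add 11 hours and 15 minutes leg 1 → 19:41 UTC.
Add 5 hours 7 minutes layover in Auckland → 00:48 UTC (May 15).
Add 12 hours and 30 minutes leg 2 → 13:18 UTC.
Add 4 hours and 8 minutes layover in Oakridge City → 17:26 UTC.
Add 8 hours 25 minutes leg 3 → 01:51 UTC (May 16).
Tessaly is UTC+3:00, so local arrival = 01:51 + 3:00 = 04:51 on May 16.

04:51 on May 16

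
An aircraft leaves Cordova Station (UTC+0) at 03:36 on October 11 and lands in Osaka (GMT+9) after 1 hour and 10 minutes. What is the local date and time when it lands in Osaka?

13:46 on Oct 11

Cordova Station is at UTC+0, so departure is already 03:36 UTC on Oct 11.
Add 1 hour 10 minutes travel time → 04:46 UTC.
Osaka is UTC+9:00, so local arrival = 04:46 + 9:00 = 13:46 on Oct 11.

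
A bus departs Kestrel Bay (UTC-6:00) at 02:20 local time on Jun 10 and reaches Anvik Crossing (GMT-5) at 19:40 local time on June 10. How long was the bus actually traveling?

Departure in UTC: 02:20 + 6:00 = 08:20 on Jun 10.
Arrival in UTC: 19:40 + 5:00 = 00:40 on Jun 11.
Elapsed = 00:40 − 08:20 (+1 day) = 16 hours 20 minutes.

16 hours 20 minutes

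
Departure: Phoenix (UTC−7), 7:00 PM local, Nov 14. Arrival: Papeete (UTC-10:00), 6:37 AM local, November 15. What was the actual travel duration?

14 hours 37 minutes

Departure in UTC: 7:00 PM + 7:00 = 2:00 AM on Nov 15.
Arrival in UTC: 6:37 AM + 10:00 = 4:37 PM on Nov 15.
Elapsed = 4:37 PM − 2:00 AM = 14 hours 37 minutes.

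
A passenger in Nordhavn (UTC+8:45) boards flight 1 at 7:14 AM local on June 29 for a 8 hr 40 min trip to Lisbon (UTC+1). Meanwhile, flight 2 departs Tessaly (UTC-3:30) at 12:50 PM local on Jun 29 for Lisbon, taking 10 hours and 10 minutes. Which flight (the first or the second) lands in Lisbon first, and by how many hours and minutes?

the first, by 19 hours 21 minutes

Flight 1 in UTC: 7:14 AM − 8:45 = 10:29 PM on Jun 28.
+8 hours 40 minutes → arrive 7:09 AM UTC on Jun 29.
Flight 2 in UTC: 12:50 PM + 3:30 = 4:20 PM on Jun 29.
+10 hours and 10 minutes → arrive 2:30 AM UTC on Jun 30.
Flight 1 lands earlier by 19 hours 21 minutes.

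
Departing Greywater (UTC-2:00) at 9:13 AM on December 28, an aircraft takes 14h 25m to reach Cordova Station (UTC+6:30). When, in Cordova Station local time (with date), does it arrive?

Convert departure to UTC: 9:13 AM + 2:00 = 11:13 AM UTC on Dec 28.
Add 14 hours and 25 minutes travel time → 1:38 AM UTC (Dec 29).
Cordova Station is UTC+6:30, so local arrival = 1:38 AM + 6:30 = 8:08 AM on Dec 29.

8:08 AM on Dec 29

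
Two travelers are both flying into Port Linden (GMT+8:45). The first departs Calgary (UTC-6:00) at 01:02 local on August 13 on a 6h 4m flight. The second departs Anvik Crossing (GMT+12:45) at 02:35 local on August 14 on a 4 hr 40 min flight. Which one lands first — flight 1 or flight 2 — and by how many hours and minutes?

the first, by 5 hours 24 minutes

Flight 1 in UTC: 01:02 + 6:00 = 07:02 on Aug 13.
+6 hours and 4 minutes → arrive 13:06 UTC on Aug 13.
Flight 2 in UTC: 02:35 − 12:45 = 13:50 on Aug 13.
+4 hours 40 minutes → arrive 18:30 UTC on Aug 13.
Flight 1 lands earlier by 5 hours 24 minutes.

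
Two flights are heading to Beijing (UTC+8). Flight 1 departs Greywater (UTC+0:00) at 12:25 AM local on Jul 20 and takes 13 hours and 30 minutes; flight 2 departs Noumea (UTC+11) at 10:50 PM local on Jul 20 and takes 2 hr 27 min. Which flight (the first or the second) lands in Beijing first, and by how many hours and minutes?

the first, by 22 minutes

Flight 1 departs at 12:25 AM UTC (Jul 20).
+13 hours and 30 minutes → arrive 1:55 PM UTC on Jul 20.
Flight 2 in UTC: 10:50 PM − 11:00 = 11:50 AM on Jul 20.
+2 hours 27 minutes → arrive 2:17 PM UTC on Jul 20.
Flight 1 lands earlier by 22 minutes.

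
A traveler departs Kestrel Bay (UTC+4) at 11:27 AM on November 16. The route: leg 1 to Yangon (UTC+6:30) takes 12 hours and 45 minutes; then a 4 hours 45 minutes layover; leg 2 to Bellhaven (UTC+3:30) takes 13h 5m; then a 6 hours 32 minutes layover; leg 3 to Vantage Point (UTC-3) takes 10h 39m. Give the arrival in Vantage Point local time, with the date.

4:13 AM on Nov 18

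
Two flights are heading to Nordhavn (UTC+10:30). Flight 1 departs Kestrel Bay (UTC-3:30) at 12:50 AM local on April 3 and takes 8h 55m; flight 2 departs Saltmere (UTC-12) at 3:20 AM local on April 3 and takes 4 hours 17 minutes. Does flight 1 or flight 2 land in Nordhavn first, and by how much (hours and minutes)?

Flight 1 in UTC: 12:50 AM + 3:30 = 4:20 AM on Apr 3.
+8 hours and 55 minutes → arrive 1:15 PM UTC on Apr 3.
Flight 2 in UTC: 3:20 AM + 12:00 = 3:20 PM on Apr 3.
+4 hours and 17 minutes → arrive 7:37 PM UTC on Apr 3.
Flight 1 lands earlier by 6 hours 22 minutes.

the first, by 6 hours 22 minutes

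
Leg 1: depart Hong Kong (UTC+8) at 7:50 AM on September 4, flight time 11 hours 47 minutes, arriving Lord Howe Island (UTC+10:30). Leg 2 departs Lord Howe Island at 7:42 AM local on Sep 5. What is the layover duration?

9 hours 35 minutes

Convert departure to UTC: 7:50 AM − 8:00 = 11:50 PM UTC on Sep 3.
Add 11 hours and 47 minutes flight time → 11:37 AM UTC (Sep 4).
Lord Howe Island is UTC+10:30, so local arrival = 11:37 AM + 10:30 = 10:07 PM on Sep 4.
Layover = 7:42 AM − 10:07 PM (+1 day) = 9 hours 35 minutes.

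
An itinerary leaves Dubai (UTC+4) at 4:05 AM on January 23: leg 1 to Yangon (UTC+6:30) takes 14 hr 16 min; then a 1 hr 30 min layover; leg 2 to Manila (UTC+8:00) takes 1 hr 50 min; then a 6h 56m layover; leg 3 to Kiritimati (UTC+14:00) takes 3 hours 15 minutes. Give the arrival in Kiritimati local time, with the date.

5:52 PM on Jan 24

Convert departure to UTC: 4:05 AM − 4:00 = 12:05 AM UTC on Jan 23.
Add 14 hours and 16 minutes leg 1 → 2:21 PM UTC.
Add 1 hour 30 minutes layover in Yangon → 3:51 PM UTC.
Add 1 hour and 50 minutes leg 2 → 5:41 PM UTC.
Add 6 hours 56 minutes layover in Manila → 12:37 AM UTC (Jan 24).
Add 3 hours and 15 minutes leg 3 → 3:52 AM UTC.
Kiritimati is UTC+14:00, so local arrival = 3:52 AM + 14:00 = 5:52 PM on Jan 24.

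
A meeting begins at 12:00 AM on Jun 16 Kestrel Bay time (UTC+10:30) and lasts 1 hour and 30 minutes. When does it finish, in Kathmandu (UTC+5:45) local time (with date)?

8:45 PM on June 15

Kathmandu is 4:45 behind Kestrel Bay.
After 1 hour and 30 minutes it is 1:30 AM in Kestrel Bay.
Shift by the zone difference: 1:30 AM − 4:45 = 8:45 PM on Jun 15 in Kathmandu.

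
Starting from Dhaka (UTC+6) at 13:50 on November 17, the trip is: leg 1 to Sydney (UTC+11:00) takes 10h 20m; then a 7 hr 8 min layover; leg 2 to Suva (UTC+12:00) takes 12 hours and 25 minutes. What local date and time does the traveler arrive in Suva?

01:43 on November 19

Convert departure to UTC: 13:50 − 6:00 = 07:50 UTC on Nov 17.
Add 10 hours and 20 minutes leg 1 → 18:10 UTC.
Add 7 hours and 8 minutes layover in Sydney → 01:18 UTC (Nov 18).
Add 12 hours 25 minutes leg 2 → 13:43 UTC.
Suva is UTC+12:00, so local arrival = 13:43 + 12:00 = 01:43 on Nov 19.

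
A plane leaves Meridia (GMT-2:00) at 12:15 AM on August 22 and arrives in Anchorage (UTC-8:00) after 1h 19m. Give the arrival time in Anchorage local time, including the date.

7:34 PM on August 21

Anchorage is 6:00 behind Meridia.
After 1 hour and 19 minutes it is 1:34 AM in Meridia.
Shift by the zone difference: 1:34 AM − 6:00 = 7:34 PM on Aug 21 in Anchorage.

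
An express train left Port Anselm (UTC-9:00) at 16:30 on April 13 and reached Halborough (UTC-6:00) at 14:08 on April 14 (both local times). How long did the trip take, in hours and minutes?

Departure in UTC: 16:30 + 9:00 = 01:30 on Apr 14.
Arrival in UTC: 14:08 + 6:00 = 20:08 on Apr 14.
Elapsed = 20:08 − 01:30 = 18 hours 38 minutes.

18 hours 38 minutes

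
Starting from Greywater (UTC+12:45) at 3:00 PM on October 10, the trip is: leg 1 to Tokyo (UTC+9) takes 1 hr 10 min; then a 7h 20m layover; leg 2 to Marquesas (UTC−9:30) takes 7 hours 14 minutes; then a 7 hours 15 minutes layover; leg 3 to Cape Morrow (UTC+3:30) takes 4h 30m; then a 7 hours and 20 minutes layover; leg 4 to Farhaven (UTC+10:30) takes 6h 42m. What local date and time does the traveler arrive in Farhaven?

Convert departure to UTC: 3:00 PM − 12:45 = 2:15 AM UTC on Oct 10.
Add 1 hour and 10 minutes leg 1 → 3:25 AM UTC.
Add 7 hours and 20 minutes layover in Tokyo → 10:45 AM UTC.
Add 7 hours 14 minutes leg 2 → 5:59 PM UTC.
Add 7 hours 15 minutes layover in Marquesas → 1:14 AM UTC (Oct 11).
Add 4 hours and 30 minutes leg 3 → 5:44 AM UTC.
Add 7 hours 20 minutes layover in Cape Morrow → 1:04 PM UTC.
Add 6 hours 42 minutes leg 4 → 7:46 PM UTC.
Farhaven is UTC+10:30, so local arrival = 7:46 PM + 10:30 = 6:16 AM on Oct 12.

6:16 AM on October 12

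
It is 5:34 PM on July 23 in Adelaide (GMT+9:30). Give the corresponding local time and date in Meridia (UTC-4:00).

4:04 AM on July 23

In UTC: 5:34 PM − 9:30 = 8:04 AM on Jul 23.
Meridia is UTC−4:00: 8:04 AM − 4:00 = 4:04 AM on Jul 23.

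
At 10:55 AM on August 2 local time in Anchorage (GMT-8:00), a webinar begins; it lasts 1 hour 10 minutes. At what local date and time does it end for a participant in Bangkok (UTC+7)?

Bangkok is 15:00 ahead of Anchorage.
After 1 hour and 10 minutes it is 12:05 PM in Anchorage.
Shift by the zone difference: 12:05 PM + 15:00 = 3:05 AM on Aug 3 in Bangkok.

3:05 AM on August 3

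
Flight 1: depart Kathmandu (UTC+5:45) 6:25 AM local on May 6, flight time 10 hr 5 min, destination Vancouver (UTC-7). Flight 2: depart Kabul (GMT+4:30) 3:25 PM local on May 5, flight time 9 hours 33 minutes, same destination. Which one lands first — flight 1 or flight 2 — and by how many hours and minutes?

the second, by 14 hours 17 minutes

Flight 1 in UTC: 6:25 AM − 5:45 = 12:40 AM on May 6.
+10 hours and 5 minutes → arrive 10:45 AM UTC on May 6.
Flight 2 in UTC: 3:25 PM − 4:30 = 10:55 AM on May 5.
+9 hours 33 minutes → arrive 8:28 PM UTC on May 5.
Flight 2 lands earlier by 14 hours 17 minutes.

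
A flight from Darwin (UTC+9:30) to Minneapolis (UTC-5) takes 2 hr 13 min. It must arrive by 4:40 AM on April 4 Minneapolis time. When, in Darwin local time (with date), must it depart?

Target arrival in UTC: 4:40 AM + 5:00 = 9:40 AM on Apr 4.
Subtract 2 hours and 13 minutes → departure 7:27 AM UTC on Apr 4.
Darwin is UTC+9:30: 7:27 AM + 9:30 = 4:57 PM on Apr 4.

4:57 PM on April 4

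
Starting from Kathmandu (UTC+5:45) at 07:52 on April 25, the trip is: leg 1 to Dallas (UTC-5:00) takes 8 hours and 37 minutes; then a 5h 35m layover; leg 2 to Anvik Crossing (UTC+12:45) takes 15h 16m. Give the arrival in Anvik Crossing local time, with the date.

Convert departure to UTC: 07:52 − 5:45 = 02:07 UTC on Apr 25.
Add 8 hours 37 minutes leg 1 → 10:44 UTC.
Add 5 hours 35 minutes layover in Dallas → 16:19 UTC.
Add 15 hours 16 minutes leg 2 → 07:35 UTC (Apr 26).
Anvik Crossing is UTC+12:45, so local arrival = 07:35 + 12:45 = 20:20 on Apr 26.

20:20 on April 26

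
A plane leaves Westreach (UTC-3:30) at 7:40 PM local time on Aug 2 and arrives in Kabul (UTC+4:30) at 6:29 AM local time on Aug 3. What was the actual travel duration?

2 hours 49 minutes

Departure in UTC: 7:40 PM + 3:30 = 11:10 PM on Aug 2.
Arrival in UTC: 6:29 AM − 4:30 = 1:59 AM on Aug 3.
Elapsed = 1:59 AM − 11:10 PM (+1 day) = 2 hours 49 minutes.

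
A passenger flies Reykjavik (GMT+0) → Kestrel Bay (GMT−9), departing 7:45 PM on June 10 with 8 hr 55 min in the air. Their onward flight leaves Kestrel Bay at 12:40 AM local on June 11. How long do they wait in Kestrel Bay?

Reykjavik is at UTC+0, so departure is already 7:45 PM UTC on Jun 10.
Add 8 hours and 55 minutes flight time → 4:40 AM UTC (Jun 11).
Kestrel Bay is UTC−9:00, so local arrival = 4:40 AM − 9:00 = 7:40 PM on Jun 10.
Layover = 12:40 AM − 7:40 PM (+1 day) = 5 hours.

5 hours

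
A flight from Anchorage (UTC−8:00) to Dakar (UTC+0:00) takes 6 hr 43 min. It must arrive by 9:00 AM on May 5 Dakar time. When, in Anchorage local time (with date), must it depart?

6:17 PM on May 4

Target arrival is already UTC: 9:00 AM on May 5.
Subtract 6 hours and 43 minutes → departure 2:17 AM UTC on May 5.
Anchorage is UTC−8:00: 2:17 AM − 8:00 = 6:17 PM on May 4.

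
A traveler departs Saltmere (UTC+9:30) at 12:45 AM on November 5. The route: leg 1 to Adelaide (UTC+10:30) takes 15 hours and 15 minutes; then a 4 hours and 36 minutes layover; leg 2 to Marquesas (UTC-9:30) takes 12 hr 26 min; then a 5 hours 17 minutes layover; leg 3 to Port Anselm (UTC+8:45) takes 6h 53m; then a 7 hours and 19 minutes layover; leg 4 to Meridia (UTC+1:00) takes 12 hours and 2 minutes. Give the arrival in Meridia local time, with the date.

8:03 AM on Nov 7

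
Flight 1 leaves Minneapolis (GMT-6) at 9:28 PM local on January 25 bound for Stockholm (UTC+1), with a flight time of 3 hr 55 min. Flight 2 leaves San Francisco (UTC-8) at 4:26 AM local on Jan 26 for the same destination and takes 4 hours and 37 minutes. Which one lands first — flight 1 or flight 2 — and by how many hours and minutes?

Flight 1 in UTC: 9:28 PM + 6:00 = 3:28 AM on Jan 26.
+3 hours 55 minutes → arrive 7:23 AM UTC on Jan 26.
Flight 2 in UTC: 4:26 AM + 8:00 = 12:26 PM on Jan 26.
+4 hours and 37 minutes → arrive 5:03 PM UTC on Jan 26.
Flight 1 lands earlier by 9 hours 40 minutes.

the first, by 9 hours 40 minutes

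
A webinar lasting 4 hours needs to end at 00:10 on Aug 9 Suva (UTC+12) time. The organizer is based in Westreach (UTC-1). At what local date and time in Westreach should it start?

07:10 on Aug 8

Target end time in UTC: 00:10 − 12:00 = 12:10 on Aug 8.
Subtract 4 hours → start 08:10 UTC on Aug 8.
Westreach is UTC−1:00: 08:10 − 1:00 = 07:10 on Aug 8.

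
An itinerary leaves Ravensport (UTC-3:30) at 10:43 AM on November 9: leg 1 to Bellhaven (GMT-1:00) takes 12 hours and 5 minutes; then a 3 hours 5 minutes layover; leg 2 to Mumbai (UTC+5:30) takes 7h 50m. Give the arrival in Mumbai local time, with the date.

Convert departure to UTC: 10:43 AM + 3:30 = 2:13 PM UTC on Nov 9.
Add 12 hours and 5 minutes leg 1 → 2:18 AM UTC (Nov 10).
Add 3 hours 5 minutes layover in Bellhaven → 5:23 AM UTC.
Add 7 hours and 50 minutes leg 2 → 1:13 PM UTC.
Mumbai is UTC+5:30, so local arrival = 1:13 PM + 5:30 = 6:43 PM on Nov 10.

6:43 PM on Nov 10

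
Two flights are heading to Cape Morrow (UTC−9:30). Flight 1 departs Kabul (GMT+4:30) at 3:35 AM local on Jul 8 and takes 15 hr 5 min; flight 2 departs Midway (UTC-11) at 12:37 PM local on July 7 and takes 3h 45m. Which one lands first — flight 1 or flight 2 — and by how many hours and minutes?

the second, by 10 hours 48 minutes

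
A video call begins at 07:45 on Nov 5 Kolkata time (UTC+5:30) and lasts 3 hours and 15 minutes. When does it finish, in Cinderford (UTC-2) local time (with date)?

Cinderford is 7:30 behind Kolkata.
After 3 hours 15 minutes it is 11:00 in Kolkata.
Shift by the zone difference: 11:00 − 7:30 = 03:30 on Nov 5 in Cinderford.

03:30 on Nov 5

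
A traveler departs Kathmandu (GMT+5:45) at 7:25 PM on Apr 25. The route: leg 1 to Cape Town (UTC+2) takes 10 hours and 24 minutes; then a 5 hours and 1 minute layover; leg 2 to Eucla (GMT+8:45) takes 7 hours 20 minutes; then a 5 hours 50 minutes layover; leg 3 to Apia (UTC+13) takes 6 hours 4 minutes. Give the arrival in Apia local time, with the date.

1:19 PM on Apr 27

Convert departure to UTC: 7:25 PM − 5:45 = 1:40 PM UTC on Apr 25.
Add 10 hours 24 minutes leg 1 → 12:04 AM UTC (Apr 26).
Add 5 hours 1 minute layover in Cape Town → 5:05 AM UTC.
Add 7 hours 20 minutes leg 2 → 12:25 PM UTC.
Add 5 hours and 50 minutes layover in Eucla → 6:15 PM UTC.
Add 6 hours 4 minutes leg 3 → 12:19 AM UTC (Apr 27).
Apia is UTC+13:00, so local arrival = 12:19 AM + 13:00 = 1:19 PM on Apr 27.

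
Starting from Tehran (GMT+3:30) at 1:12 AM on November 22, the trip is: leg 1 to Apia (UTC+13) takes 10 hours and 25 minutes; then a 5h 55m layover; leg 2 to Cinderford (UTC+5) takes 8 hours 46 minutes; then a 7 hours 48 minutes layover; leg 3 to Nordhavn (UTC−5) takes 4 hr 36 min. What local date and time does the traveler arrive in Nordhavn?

6:12 AM on Nov 23

Convert departure to UTC: 1:12 AM − 3:30 = 9:42 PM UTC on Nov 21.
Add 10 hours 25 minutes leg 1 → 8:07 AM UTC (Nov 22).
Add 5 hours 55 minutes layover in Apia → 2:02 PM UTC.
Add 8 hours and 46 minutes leg 2 → 10:48 PM UTC.
Add 7 hours 48 minutes layover in Cinderford → 6:36 AM UTC (Nov 23).
Add 4 hours and 36 minutes leg 3 → 11:12 AM UTC.
Nordhavn is UTC−5:00, so local arrival = 11:12 AM − 5:00 = 6:12 AM on Nov 23.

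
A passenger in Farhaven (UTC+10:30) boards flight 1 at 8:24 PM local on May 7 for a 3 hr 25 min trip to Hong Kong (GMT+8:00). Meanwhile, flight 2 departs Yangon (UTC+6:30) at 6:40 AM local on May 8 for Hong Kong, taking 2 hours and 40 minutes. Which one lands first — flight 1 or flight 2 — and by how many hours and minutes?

the first, by 13 hours 31 minutes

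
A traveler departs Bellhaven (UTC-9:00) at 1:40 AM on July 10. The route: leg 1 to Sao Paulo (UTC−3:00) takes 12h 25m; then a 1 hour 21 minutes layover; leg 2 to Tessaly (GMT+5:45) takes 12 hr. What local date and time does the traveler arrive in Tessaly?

6:11 PM on Jul 11

Convert departure to UTC: 1:40 AM + 9:00 = 10:40 AM UTC on Jul 10.
Add 12 hours and 25 minutes leg 1 → 11:05 PM UTC.
Add 1 hour 21 minutes layover in Sao Paulo → 12:26 AM UTC (Jul 11).
Add 12 hours leg 2 → 12:26 PM UTC.
Tessaly is UTC+5:45, so local arrival = 12:26 PM + 5:45 = 6:11 PM on Jul 11.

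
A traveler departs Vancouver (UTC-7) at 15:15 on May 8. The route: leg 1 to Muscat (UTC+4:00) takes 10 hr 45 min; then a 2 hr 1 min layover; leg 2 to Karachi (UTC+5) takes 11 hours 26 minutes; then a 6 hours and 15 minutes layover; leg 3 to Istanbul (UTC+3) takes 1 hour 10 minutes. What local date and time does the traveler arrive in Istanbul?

Convert departure to UTC: 15:15 + 7:00 = 22:15 UTC on May 8.
Add 10 hours and 45 minutes leg 1 → 09:00 UTC (May 9).
Add 2 hours 1 minute layover in Muscat → 11:01 UTC.
Add 11 hours 26 minutes leg 2 → 22:27 UTC.
Add 6 hours and 15 minutes layover in Karachi → 04:42 UTC (May 10).
Add 1 hour and 10 minutes leg 3 → 05:52 UTC.
Istanbul is UTC+3:00, so local arrival = 05:52 + 3:00 = 08:52 on May 10.

08:52 on May 10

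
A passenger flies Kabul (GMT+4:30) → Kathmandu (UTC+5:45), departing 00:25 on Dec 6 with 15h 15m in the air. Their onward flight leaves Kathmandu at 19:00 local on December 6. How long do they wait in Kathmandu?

2 hours 5 minutes

Convert departure to UTC: 00:25 − 4:30 = 19:55 UTC on Dec 5.
Add 15 hours 15 minutes flight time → 11:10 UTC (Dec 6).
Kathmandu is UTC+5:45, so local arrival = 11:10 + 5:45 = 16:55 on Dec 6.
Layover = 19:00 − 16:55 = 2 hours 5 minutes.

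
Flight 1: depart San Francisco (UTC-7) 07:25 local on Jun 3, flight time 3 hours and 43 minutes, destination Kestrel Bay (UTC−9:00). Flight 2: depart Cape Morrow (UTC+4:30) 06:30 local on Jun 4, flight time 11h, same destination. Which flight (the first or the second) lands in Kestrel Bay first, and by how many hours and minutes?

the first, by 18 hours 52 minutes

Flight 1 in UTC: 07:25 + 7:00 = 14:25 on Jun 3.
+3 hours 43 minutes → arrive 18:08 UTC on Jun 3.
Flight 2 in UTC: 06:30 − 4:30 = 02:00 on Jun 4.
+11 hours → arrive 13:00 UTC on Jun 4.
Flight 1 lands earlier by 18 hours 52 minutes.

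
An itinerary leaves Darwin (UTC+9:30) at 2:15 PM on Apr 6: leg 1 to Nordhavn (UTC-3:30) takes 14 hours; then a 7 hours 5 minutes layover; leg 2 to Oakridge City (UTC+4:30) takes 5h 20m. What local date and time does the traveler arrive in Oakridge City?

Convert departure to UTC: 2:15 PM − 9:30 = 4:45 AM UTC on Apr 6.
Add 14 hours leg 1 → 6:45 PM UTC.
Add 7 hours and 5 minutes layover in Nordhavn → 1:50 AM UTC (Apr 7).
Add 5 hours and 20 minutes leg 2 → 7:10 AM UTC.
Oakridge City is UTC+4:30, so local arrival = 7:10 AM + 4:30 = 11:40 AM on Apr 7.

11:40 AM on Apr 7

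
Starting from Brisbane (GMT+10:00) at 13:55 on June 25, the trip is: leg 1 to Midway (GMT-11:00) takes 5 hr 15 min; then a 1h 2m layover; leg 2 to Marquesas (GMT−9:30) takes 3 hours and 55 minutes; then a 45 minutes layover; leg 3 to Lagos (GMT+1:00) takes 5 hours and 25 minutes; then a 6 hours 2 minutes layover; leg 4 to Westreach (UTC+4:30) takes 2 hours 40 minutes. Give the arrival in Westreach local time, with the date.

09:29 on June 26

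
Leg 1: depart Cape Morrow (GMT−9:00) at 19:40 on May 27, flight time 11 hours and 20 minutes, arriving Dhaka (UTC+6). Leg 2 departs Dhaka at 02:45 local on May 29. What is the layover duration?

Convert departure to UTC: 19:40 + 9:00 = 04:40 UTC on May 28.
Add 11 hours 20 minutes flight time → 16:00 UTC.
Dhaka is UTC+6:00, so local arrival = 16:00 + 6:00 = 22:00 on May 28.
Layover = 02:45 − 22:00 (+1 day) = 4 hours 45 minutes.

4 hours 45 minutes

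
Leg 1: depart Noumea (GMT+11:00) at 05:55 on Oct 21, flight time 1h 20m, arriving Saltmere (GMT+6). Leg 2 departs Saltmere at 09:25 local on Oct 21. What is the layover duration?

7 hours 10 minutes

Convert departure to UTC: 05:55 − 11:00 = 18:55 UTC on Oct 20.
Add 1 hour 20 minutes flight time → 20:15 UTC.
Saltmere is UTC+6:00, so local arrival = 20:15 + 6:00 = 02:15 on Oct 21.
Layover = 09:25 − 02:15 = 7 hours 10 minutes.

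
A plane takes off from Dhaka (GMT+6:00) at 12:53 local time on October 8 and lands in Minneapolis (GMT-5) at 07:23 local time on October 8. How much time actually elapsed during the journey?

Departure in UTC: 12:53 − 6:00 = 06:53 on Oct 8.
Arrival in UTC: 07:23 + 5:00 = 12:23 on Oct 8.
Elapsed = 12:23 − 06:53 = 5 hours 30 minutes.

5 hours 30 minutes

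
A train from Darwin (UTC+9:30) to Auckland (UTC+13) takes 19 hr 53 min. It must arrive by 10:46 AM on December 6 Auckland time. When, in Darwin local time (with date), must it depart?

Target arrival in UTC: 10:46 AM − 13:00 = 9:46 PM on Dec 5.
Subtract 19 hours and 53 minutes → departure 1:53 AM UTC on Dec 5.
Darwin is UTC+9:30: 1:53 AM + 9:30 = 11:23 AM on Dec 5.

11:23 AM on December 5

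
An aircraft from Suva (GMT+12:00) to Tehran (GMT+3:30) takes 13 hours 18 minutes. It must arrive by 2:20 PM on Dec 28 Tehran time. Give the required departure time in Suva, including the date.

Target arrival in UTC: 2:20 PM − 3:30 = 10:50 AM on Dec 28.
Subtract 13 hours and 18 minutes → departure 9:32 PM UTC on Dec 27.
Suva is UTC+12:00: 9:32 PM + 12:00 = 9:32 AM on Dec 28.

9:32 AM on December 28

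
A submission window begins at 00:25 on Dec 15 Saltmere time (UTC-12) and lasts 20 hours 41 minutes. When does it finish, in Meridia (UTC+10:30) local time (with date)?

Convert start to UTC: 00:25 + 12:00 = 12:25 UTC on Dec 15.
Add 20 hours 41 minutes duration → 09:06 UTC (Dec 16).
Meridia is UTC+10:30, so local end time = 09:06 + 10:30 = 19:36 on Dec 16.

19:36 on December 16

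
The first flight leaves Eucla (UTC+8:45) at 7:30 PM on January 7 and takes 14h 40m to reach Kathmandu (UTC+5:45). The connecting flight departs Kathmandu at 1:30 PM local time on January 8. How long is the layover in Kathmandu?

Convert departure to UTC: 7:30 PM − 8:45 = 10:45 AM UTC on Jan 7.
Add 14 hours 40 minutes flight time → 1:25 AM UTC (Jan 8).
Kathmandu is UTC+5:45, so local arrival = 1:25 AM + 5:45 = 7:10 AM on Jan 8.
Layover = 1:30 PM − 7:10 AM = 6 hours 20 minutes.

6 hours 20 minutes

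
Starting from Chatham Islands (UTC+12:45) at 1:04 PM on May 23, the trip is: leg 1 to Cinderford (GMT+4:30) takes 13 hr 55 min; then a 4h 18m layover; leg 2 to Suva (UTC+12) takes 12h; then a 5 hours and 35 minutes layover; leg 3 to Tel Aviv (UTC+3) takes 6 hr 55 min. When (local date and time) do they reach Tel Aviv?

Convert departure to UTC: 1:04 PM − 12:45 = 12:19 AM UTC on May 23.
Add 13 hours and 55 minutes leg 1 → 2:14 PM UTC.
Add 4 hours 18 minutes layover in Cinderford → 6:32 PM UTC.
Add 12 hours leg 2 → 6:32 AM UTC (May 24).
Add 5 hours and 35 minutes layover in Suva → 12:07 PM UTC.
Add 6 hours 55 minutes leg 3 → 7:02 PM UTC.
Tel Aviv is UTC+3:00, so local arrival = 7:02 PM + 3:00 = 10:02 PM on May 24.

10:02 PM on May 24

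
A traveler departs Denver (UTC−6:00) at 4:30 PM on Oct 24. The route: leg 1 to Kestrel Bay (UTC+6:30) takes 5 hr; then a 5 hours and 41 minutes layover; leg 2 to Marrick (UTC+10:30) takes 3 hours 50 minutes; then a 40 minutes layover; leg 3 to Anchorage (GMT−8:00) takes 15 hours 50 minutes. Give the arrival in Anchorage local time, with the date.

Convert departure to UTC: 4:30 PM + 6:00 = 10:30 PM UTC on Oct 24.
Add 5 hours leg 1 → 3:30 AM UTC (Oct 25).
Add 5 hours 41 minutes layover in Kestrel Bay → 9:11 AM UTC.
Add 3 hours 50 minutes leg 2 → 1:01 PM UTC.
Add 40 minutes layover in Marrick → 1:41 PM UTC.
Add 15 hours and 50 minutes leg 3 → 5:31 AM UTC (Oct 26).
Anchorage is UTC−8:00, so local arrival = 5:31 AM − 8:00 = 9:31 PM on Oct 25.

9:31 PM on October 25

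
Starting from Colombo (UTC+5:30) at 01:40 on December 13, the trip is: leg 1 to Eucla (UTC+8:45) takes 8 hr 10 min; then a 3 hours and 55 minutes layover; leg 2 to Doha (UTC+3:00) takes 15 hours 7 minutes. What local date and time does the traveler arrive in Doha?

Convert departure to UTC: 01:40 − 5:30 = 20:10 UTC on Dec 12.
Add 8 hours and 10 minutes leg 1 → 04:20 UTC (Dec 13).
Add 3 hours 55 minutes layover in Eucla → 08:15 UTC.
Add 15 hours 7 minutes leg 2 → 23:22 UTC.
Doha is UTC+3:00, so local arrival = 23:22 + 3:00 = 02:22 on Dec 14.

02:22 on December 14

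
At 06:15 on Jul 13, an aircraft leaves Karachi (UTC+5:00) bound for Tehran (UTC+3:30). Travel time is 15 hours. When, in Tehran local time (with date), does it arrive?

19:45 on July 13

Convert departure to UTC: 06:15 − 5:00 = 01:15 UTC on Jul 13.
Add 15 hours travel time → 16:15 UTC.
Tehran is UTC+3:30, so local arrival = 16:15 + 3:30 = 19:45 on Jul 13.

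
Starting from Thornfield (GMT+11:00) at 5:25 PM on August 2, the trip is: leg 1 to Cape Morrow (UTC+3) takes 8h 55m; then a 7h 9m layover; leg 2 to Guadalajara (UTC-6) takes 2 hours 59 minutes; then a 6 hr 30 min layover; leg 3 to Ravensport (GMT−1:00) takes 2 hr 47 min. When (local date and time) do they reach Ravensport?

Convert departure to UTC: 5:25 PM − 11:00 = 6:25 AM UTC on Aug 2.
Add 8 hours and 55 minutes leg 1 → 3:20 PM UTC.
Add 7 hours 9 minutes layover in Cape Morrow → 10:29 PM UTC.
Add 2 hours and 59 minutes leg 2 → 1:28 AM UTC (Aug 3).
Add 6 hours and 30 minutes layover in Guadalajara → 7:58 AM UTC.
Add 2 hours and 47 minutes leg 3 → 10:45 AM UTC.
Ravensport is UTC−1:00, so local arrival = 10:45 AM − 1:00 = 9:45 AM on Aug 3.

9:45 AM on August 3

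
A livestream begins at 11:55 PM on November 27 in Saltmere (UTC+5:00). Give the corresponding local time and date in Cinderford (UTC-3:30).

In UTC: 11:55 PM − 5:00 = 6:55 PM on Nov 27.
Cinderford is UTC−3:30: 6:55 PM − 3:30 = 3:25 PM on Nov 27.

3:25 PM on Nov 27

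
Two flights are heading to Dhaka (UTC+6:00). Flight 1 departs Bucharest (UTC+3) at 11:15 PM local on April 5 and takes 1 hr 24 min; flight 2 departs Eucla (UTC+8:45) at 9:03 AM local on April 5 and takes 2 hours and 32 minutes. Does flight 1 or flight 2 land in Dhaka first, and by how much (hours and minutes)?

the second, by 18 hours 49 minutes

Flight 1 in UTC: 11:15 PM − 3:00 = 8:15 PM on Apr 5.
+1 hour 24 minutes → arrive 9:39 PM UTC on Apr 5.
Flight 2 in UTC: 9:03 AM − 8:45 = 12:18 AM on Apr 5.
+2 hours and 32 minutes → arrive 2:50 AM UTC on Apr 5.
Flight 2 lands earlier by 18 hours 49 minutes.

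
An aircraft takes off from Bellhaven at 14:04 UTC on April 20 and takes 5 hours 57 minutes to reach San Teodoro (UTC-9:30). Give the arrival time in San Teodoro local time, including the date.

10:31 on April 20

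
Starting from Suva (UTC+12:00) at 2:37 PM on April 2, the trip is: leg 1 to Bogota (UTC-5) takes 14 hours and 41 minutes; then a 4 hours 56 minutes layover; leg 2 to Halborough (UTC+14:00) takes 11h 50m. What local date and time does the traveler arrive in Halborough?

12:04 AM on April 4

Convert departure to UTC: 2:37 PM − 12:00 = 2:37 AM UTC on Apr 2.
Add 14 hours 41 minutes leg 1 → 5:18 PM UTC.
Add 4 hours 56 minutes layover in Bogota → 10:14 PM UTC.
Add 11 hours 50 minutes leg 2 → 10:04 AM UTC (Apr 3).
Halborough is UTC+14:00, so local arrival = 10:04 AM + 14:00 = 12:04 AM on Apr 4.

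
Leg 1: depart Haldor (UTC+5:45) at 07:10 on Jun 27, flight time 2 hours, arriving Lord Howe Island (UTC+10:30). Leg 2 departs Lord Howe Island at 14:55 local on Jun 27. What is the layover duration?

Convert departure to UTC: 07:10 − 5:45 = 01:25 UTC on Jun 27.
Add 2 hours flight time → 03:25 UTC.
Lord Howe Island is UTC+10:30, so local arrival = 03:25 + 10:30 = 13:55 on Jun 27.
Layover = 14:55 − 13:55 = 1 hour.

1 hour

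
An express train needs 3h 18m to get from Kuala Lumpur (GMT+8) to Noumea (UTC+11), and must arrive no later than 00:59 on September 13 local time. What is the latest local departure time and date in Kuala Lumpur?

18:41 on September 12

Target arrival in UTC: 00:59 − 11:00 = 13:59 on Sep 12.
Subtract 3 hours and 18 minutes → departure 10:41 UTC on Sep 12.
Kuala Lumpur is UTC+8:00: 10:41 + 8:00 = 18:41 on Sep 12.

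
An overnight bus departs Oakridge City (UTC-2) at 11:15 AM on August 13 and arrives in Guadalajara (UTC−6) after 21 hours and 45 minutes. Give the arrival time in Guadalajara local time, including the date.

5:00 AM on August 14

Guadalajara is 4:00 behind Oakridge City.
After 21 hours and 45 minutes it is 9:00 AM (Aug 14) in Oakridge City.
Shift by the zone difference: 9:00 AM − 4:00 = 5:00 AM on Aug 14 in Guadalajara.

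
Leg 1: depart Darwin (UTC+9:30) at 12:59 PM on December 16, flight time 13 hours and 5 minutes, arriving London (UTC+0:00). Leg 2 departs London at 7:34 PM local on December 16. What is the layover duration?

Convert departure to UTC: 12:59 PM − 9:30 = 3:29 AM UTC on Dec 16.
Add 13 hours and 5 minutes flight time → 4:34 PM UTC.
London is UTC+0, so local arrival is the same: 4:34 PM on Dec 16.
Layover = 7:34 PM − 4:34 PM = 3 hours.

3 hours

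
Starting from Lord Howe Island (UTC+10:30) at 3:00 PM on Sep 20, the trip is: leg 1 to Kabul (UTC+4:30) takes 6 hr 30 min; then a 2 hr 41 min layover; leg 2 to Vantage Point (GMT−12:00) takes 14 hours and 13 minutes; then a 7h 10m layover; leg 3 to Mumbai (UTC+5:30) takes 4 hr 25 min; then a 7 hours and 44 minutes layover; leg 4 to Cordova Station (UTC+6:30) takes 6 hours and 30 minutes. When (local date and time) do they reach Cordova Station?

12:13 PM on September 22

Convert departure to UTC: 3:00 PM − 10:30 = 4:30 AM UTC on Sep 20.
Add 6 hours and 30 minutes leg 1 → 11:00 AM UTC.
Add 2 hours 41 minutes layover in Kabul → 1:41 PM UTC.
Add 14 hours 13 minutes leg 2 → 3:54 AM UTC (Sep 21).
Add 7 hours 10 minutes layover in Vantage Point → 11:04 AM UTC.
Add 4 hours and 25 minutes leg 3 → 3:29 PM UTC.
Add 7 hours 44 minutes layover in Mumbai → 11:13 PM UTC.
Add 6 hours 30 minutes leg 4 → 5:43 AM UTC (Sep 22).
Cordova Station is UTC+6:30, so local arrival = 5:43 AM + 6:30 = 12:13 PM on Sep 22.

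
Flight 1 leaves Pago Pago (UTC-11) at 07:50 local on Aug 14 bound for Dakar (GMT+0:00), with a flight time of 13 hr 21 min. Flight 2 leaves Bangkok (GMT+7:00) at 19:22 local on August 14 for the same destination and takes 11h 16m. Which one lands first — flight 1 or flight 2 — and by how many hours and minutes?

Flight 1 in UTC: 07:50 + 11:00 = 18:50 on Aug 14.
+13 hours and 21 minutes → arrive 08:11 UTC on Aug 15.
Flight 2 in UTC: 19:22 − 7:00 = 12:22 on Aug 14.
+11 hours 16 minutes → arrive 23:38 UTC on Aug 14.
Flight 2 lands earlier by 8 hours 33 minutes.

the second, by 8 hours 33 minutes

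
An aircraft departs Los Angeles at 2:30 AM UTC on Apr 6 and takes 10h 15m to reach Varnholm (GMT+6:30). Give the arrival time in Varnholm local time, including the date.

7:15 PM on Apr 6

Departure is given in UTC: 2:30 AM on Apr 6.
Add 10 hours and 15 minutes → 12:45 PM UTC.
Varnholm is UTC+6:30: 12:45 PM + 6:30 = 7:15 PM on Apr 6.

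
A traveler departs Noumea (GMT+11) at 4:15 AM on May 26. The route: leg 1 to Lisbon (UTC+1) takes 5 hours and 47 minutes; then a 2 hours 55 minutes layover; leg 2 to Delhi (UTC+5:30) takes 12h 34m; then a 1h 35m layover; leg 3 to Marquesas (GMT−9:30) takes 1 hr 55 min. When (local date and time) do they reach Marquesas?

8:31 AM on May 26

Convert departure to UTC: 4:15 AM − 11:00 = 5:15 PM UTC on May 25.
Add 5 hours and 47 minutes leg 1 → 11:02 PM UTC.
Add 2 hours and 55 minutes layover in Lisbon → 1:57 AM UTC (May 26).
Add 12 hours 34 minutes leg 2 → 2:31 PM UTC.
Add 1 hour 35 minutes layover in Delhi → 4:06 PM UTC.
Add 1 hour and 55 minutes leg 3 → 6:01 PM UTC.
Marquesas is UTC−9:30, so local arrival = 6:01 PM − 9:30 = 8:31 AM on May 26.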